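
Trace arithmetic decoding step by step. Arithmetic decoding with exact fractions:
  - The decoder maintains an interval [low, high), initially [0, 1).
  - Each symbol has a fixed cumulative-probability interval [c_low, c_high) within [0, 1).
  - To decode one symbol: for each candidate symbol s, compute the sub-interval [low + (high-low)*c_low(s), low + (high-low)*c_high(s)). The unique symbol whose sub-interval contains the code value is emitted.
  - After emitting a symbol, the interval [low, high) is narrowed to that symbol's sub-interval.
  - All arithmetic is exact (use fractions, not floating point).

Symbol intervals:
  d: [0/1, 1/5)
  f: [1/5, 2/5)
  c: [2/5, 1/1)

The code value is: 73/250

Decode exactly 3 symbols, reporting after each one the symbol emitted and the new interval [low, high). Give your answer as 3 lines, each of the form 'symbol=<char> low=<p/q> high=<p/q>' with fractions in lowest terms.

Step 1: interval [0/1, 1/1), width = 1/1 - 0/1 = 1/1
  'd': [0/1 + 1/1*0/1, 0/1 + 1/1*1/5) = [0/1, 1/5)
  'f': [0/1 + 1/1*1/5, 0/1 + 1/1*2/5) = [1/5, 2/5) <- contains code 73/250
  'c': [0/1 + 1/1*2/5, 0/1 + 1/1*1/1) = [2/5, 1/1)
  emit 'f', narrow to [1/5, 2/5)
Step 2: interval [1/5, 2/5), width = 2/5 - 1/5 = 1/5
  'd': [1/5 + 1/5*0/1, 1/5 + 1/5*1/5) = [1/5, 6/25)
  'f': [1/5 + 1/5*1/5, 1/5 + 1/5*2/5) = [6/25, 7/25)
  'c': [1/5 + 1/5*2/5, 1/5 + 1/5*1/1) = [7/25, 2/5) <- contains code 73/250
  emit 'c', narrow to [7/25, 2/5)
Step 3: interval [7/25, 2/5), width = 2/5 - 7/25 = 3/25
  'd': [7/25 + 3/25*0/1, 7/25 + 3/25*1/5) = [7/25, 38/125) <- contains code 73/250
  'f': [7/25 + 3/25*1/5, 7/25 + 3/25*2/5) = [38/125, 41/125)
  'c': [7/25 + 3/25*2/5, 7/25 + 3/25*1/1) = [41/125, 2/5)
  emit 'd', narrow to [7/25, 38/125)

Answer: symbol=f low=1/5 high=2/5
symbol=c low=7/25 high=2/5
symbol=d low=7/25 high=38/125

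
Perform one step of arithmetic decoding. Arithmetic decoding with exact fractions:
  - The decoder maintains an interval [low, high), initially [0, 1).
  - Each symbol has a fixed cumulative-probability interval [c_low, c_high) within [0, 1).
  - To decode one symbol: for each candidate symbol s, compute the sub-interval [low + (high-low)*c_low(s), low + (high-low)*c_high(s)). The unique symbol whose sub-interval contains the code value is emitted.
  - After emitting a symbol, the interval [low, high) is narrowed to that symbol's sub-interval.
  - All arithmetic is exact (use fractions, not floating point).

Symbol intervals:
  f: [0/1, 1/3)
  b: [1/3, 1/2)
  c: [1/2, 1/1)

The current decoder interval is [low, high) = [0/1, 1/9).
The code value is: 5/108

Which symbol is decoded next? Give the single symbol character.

Answer: b

Derivation:
Interval width = high − low = 1/9 − 0/1 = 1/9
Scaled code = (code − low) / width = (5/108 − 0/1) / 1/9 = 5/12
  f: [0/1, 1/3) 
  b: [1/3, 1/2) ← scaled code falls here ✓
  c: [1/2, 1/1) 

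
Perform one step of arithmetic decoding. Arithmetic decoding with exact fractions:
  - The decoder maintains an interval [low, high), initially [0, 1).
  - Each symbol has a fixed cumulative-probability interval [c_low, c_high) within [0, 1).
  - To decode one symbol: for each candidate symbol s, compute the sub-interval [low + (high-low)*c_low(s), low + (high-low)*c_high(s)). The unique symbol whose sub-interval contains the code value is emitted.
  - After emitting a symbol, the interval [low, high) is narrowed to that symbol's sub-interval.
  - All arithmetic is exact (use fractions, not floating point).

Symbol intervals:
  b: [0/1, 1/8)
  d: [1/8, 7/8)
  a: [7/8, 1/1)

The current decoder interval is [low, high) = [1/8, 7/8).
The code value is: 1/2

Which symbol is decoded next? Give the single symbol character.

Interval width = high − low = 7/8 − 1/8 = 3/4
Scaled code = (code − low) / width = (1/2 − 1/8) / 3/4 = 1/2
  b: [0/1, 1/8) 
  d: [1/8, 7/8) ← scaled code falls here ✓
  a: [7/8, 1/1) 

Answer: d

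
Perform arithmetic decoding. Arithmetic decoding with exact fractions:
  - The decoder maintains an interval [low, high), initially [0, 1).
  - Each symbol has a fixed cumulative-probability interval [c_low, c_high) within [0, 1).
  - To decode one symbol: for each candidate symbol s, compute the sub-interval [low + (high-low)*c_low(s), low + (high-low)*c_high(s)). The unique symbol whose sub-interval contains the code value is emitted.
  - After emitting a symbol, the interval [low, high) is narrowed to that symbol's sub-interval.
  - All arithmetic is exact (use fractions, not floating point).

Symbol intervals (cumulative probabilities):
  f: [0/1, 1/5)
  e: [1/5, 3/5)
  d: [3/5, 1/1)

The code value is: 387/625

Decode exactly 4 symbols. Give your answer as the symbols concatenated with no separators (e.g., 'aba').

Answer: dfef

Derivation:
Step 1: interval [0/1, 1/1), width = 1/1 - 0/1 = 1/1
  'f': [0/1 + 1/1*0/1, 0/1 + 1/1*1/5) = [0/1, 1/5)
  'e': [0/1 + 1/1*1/5, 0/1 + 1/1*3/5) = [1/5, 3/5)
  'd': [0/1 + 1/1*3/5, 0/1 + 1/1*1/1) = [3/5, 1/1) <- contains code 387/625
  emit 'd', narrow to [3/5, 1/1)
Step 2: interval [3/5, 1/1), width = 1/1 - 3/5 = 2/5
  'f': [3/5 + 2/5*0/1, 3/5 + 2/5*1/5) = [3/5, 17/25) <- contains code 387/625
  'e': [3/5 + 2/5*1/5, 3/5 + 2/5*3/5) = [17/25, 21/25)
  'd': [3/5 + 2/5*3/5, 3/5 + 2/5*1/1) = [21/25, 1/1)
  emit 'f', narrow to [3/5, 17/25)
Step 3: interval [3/5, 17/25), width = 17/25 - 3/5 = 2/25
  'f': [3/5 + 2/25*0/1, 3/5 + 2/25*1/5) = [3/5, 77/125)
  'e': [3/5 + 2/25*1/5, 3/5 + 2/25*3/5) = [77/125, 81/125) <- contains code 387/625
  'd': [3/5 + 2/25*3/5, 3/5 + 2/25*1/1) = [81/125, 17/25)
  emit 'e', narrow to [77/125, 81/125)
Step 4: interval [77/125, 81/125), width = 81/125 - 77/125 = 4/125
  'f': [77/125 + 4/125*0/1, 77/125 + 4/125*1/5) = [77/125, 389/625) <- contains code 387/625
  'e': [77/125 + 4/125*1/5, 77/125 + 4/125*3/5) = [389/625, 397/625)
  'd': [77/125 + 4/125*3/5, 77/125 + 4/125*1/1) = [397/625, 81/125)
  emit 'f', narrow to [77/125, 389/625)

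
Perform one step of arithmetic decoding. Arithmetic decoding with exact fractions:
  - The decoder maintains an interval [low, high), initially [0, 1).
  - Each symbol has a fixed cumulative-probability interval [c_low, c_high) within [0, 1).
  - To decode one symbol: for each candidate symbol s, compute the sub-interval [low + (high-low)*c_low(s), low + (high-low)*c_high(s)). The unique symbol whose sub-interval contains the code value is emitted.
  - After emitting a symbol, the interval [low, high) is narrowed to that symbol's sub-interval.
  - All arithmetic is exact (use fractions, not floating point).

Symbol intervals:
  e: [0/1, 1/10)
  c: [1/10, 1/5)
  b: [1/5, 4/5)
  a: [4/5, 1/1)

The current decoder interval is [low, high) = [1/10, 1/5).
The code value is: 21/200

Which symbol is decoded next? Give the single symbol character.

Answer: e

Derivation:
Interval width = high − low = 1/5 − 1/10 = 1/10
Scaled code = (code − low) / width = (21/200 − 1/10) / 1/10 = 1/20
  e: [0/1, 1/10) ← scaled code falls here ✓
  c: [1/10, 1/5) 
  b: [1/5, 4/5) 
  a: [4/5, 1/1) 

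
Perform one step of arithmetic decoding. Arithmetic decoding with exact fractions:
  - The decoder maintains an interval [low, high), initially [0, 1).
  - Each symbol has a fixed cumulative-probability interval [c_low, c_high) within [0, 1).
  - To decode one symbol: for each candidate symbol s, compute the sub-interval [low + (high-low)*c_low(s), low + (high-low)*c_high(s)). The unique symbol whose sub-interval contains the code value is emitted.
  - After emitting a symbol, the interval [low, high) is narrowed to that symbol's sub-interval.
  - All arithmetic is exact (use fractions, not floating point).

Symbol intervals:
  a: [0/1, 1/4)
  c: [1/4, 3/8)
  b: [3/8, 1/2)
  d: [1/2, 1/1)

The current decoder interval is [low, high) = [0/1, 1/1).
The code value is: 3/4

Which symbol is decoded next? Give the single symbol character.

Answer: d

Derivation:
Interval width = high − low = 1/1 − 0/1 = 1/1
Scaled code = (code − low) / width = (3/4 − 0/1) / 1/1 = 3/4
  a: [0/1, 1/4) 
  c: [1/4, 3/8) 
  b: [3/8, 1/2) 
  d: [1/2, 1/1) ← scaled code falls here ✓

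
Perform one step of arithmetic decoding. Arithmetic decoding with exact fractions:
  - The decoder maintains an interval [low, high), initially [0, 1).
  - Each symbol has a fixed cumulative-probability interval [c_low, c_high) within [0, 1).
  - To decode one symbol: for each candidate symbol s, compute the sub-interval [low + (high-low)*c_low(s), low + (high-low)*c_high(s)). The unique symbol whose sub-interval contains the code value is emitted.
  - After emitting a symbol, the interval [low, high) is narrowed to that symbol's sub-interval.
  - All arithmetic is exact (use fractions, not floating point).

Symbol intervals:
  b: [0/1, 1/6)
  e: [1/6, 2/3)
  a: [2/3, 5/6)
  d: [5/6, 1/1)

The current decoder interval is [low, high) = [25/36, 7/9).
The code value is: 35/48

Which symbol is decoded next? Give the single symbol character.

Interval width = high − low = 7/9 − 25/36 = 1/12
Scaled code = (code − low) / width = (35/48 − 25/36) / 1/12 = 5/12
  b: [0/1, 1/6) 
  e: [1/6, 2/3) ← scaled code falls here ✓
  a: [2/3, 5/6) 
  d: [5/6, 1/1) 

Answer: e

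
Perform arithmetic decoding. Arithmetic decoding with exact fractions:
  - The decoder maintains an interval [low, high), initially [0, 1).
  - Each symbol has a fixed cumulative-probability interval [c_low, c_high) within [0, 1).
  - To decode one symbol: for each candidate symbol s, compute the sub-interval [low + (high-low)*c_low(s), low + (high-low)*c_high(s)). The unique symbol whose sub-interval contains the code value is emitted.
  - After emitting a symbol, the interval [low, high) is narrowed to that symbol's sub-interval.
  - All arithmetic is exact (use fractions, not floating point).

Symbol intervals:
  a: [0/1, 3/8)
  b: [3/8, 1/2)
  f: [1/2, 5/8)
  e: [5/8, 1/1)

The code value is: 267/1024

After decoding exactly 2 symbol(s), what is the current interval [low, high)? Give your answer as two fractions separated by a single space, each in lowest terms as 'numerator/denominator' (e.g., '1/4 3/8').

Step 1: interval [0/1, 1/1), width = 1/1 - 0/1 = 1/1
  'a': [0/1 + 1/1*0/1, 0/1 + 1/1*3/8) = [0/1, 3/8) <- contains code 267/1024
  'b': [0/1 + 1/1*3/8, 0/1 + 1/1*1/2) = [3/8, 1/2)
  'f': [0/1 + 1/1*1/2, 0/1 + 1/1*5/8) = [1/2, 5/8)
  'e': [0/1 + 1/1*5/8, 0/1 + 1/1*1/1) = [5/8, 1/1)
  emit 'a', narrow to [0/1, 3/8)
Step 2: interval [0/1, 3/8), width = 3/8 - 0/1 = 3/8
  'a': [0/1 + 3/8*0/1, 0/1 + 3/8*3/8) = [0/1, 9/64)
  'b': [0/1 + 3/8*3/8, 0/1 + 3/8*1/2) = [9/64, 3/16)
  'f': [0/1 + 3/8*1/2, 0/1 + 3/8*5/8) = [3/16, 15/64)
  'e': [0/1 + 3/8*5/8, 0/1 + 3/8*1/1) = [15/64, 3/8) <- contains code 267/1024
  emit 'e', narrow to [15/64, 3/8)

Answer: 15/64 3/8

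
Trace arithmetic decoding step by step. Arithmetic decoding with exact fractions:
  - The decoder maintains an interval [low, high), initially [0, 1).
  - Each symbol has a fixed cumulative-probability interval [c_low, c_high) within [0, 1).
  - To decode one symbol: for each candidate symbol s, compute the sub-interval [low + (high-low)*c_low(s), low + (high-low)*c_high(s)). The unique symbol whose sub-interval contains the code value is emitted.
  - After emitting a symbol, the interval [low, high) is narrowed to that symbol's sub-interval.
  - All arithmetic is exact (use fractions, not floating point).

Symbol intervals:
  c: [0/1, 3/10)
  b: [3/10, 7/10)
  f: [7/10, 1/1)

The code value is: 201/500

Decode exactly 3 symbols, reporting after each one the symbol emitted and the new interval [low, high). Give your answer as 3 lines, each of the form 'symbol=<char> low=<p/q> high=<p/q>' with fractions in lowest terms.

Step 1: interval [0/1, 1/1), width = 1/1 - 0/1 = 1/1
  'c': [0/1 + 1/1*0/1, 0/1 + 1/1*3/10) = [0/1, 3/10)
  'b': [0/1 + 1/1*3/10, 0/1 + 1/1*7/10) = [3/10, 7/10) <- contains code 201/500
  'f': [0/1 + 1/1*7/10, 0/1 + 1/1*1/1) = [7/10, 1/1)
  emit 'b', narrow to [3/10, 7/10)
Step 2: interval [3/10, 7/10), width = 7/10 - 3/10 = 2/5
  'c': [3/10 + 2/5*0/1, 3/10 + 2/5*3/10) = [3/10, 21/50) <- contains code 201/500
  'b': [3/10 + 2/5*3/10, 3/10 + 2/5*7/10) = [21/50, 29/50)
  'f': [3/10 + 2/5*7/10, 3/10 + 2/5*1/1) = [29/50, 7/10)
  emit 'c', narrow to [3/10, 21/50)
Step 3: interval [3/10, 21/50), width = 21/50 - 3/10 = 3/25
  'c': [3/10 + 3/25*0/1, 3/10 + 3/25*3/10) = [3/10, 42/125)
  'b': [3/10 + 3/25*3/10, 3/10 + 3/25*7/10) = [42/125, 48/125)
  'f': [3/10 + 3/25*7/10, 3/10 + 3/25*1/1) = [48/125, 21/50) <- contains code 201/500
  emit 'f', narrow to [48/125, 21/50)

Answer: symbol=b low=3/10 high=7/10
symbol=c low=3/10 high=21/50
symbol=f low=48/125 high=21/50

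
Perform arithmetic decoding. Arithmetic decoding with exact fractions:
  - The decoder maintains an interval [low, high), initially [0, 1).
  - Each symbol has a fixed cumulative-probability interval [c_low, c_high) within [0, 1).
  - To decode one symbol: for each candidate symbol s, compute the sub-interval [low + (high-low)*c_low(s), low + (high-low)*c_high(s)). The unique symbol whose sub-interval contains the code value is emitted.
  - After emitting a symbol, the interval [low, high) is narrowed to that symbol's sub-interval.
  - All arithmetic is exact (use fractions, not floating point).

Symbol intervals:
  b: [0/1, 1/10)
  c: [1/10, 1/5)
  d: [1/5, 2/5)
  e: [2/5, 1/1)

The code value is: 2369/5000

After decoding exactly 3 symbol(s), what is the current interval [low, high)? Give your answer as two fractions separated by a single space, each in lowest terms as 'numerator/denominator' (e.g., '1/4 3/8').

Answer: 59/125 121/250

Derivation:
Step 1: interval [0/1, 1/1), width = 1/1 - 0/1 = 1/1
  'b': [0/1 + 1/1*0/1, 0/1 + 1/1*1/10) = [0/1, 1/10)
  'c': [0/1 + 1/1*1/10, 0/1 + 1/1*1/5) = [1/10, 1/5)
  'd': [0/1 + 1/1*1/5, 0/1 + 1/1*2/5) = [1/5, 2/5)
  'e': [0/1 + 1/1*2/5, 0/1 + 1/1*1/1) = [2/5, 1/1) <- contains code 2369/5000
  emit 'e', narrow to [2/5, 1/1)
Step 2: interval [2/5, 1/1), width = 1/1 - 2/5 = 3/5
  'b': [2/5 + 3/5*0/1, 2/5 + 3/5*1/10) = [2/5, 23/50)
  'c': [2/5 + 3/5*1/10, 2/5 + 3/5*1/5) = [23/50, 13/25) <- contains code 2369/5000
  'd': [2/5 + 3/5*1/5, 2/5 + 3/5*2/5) = [13/25, 16/25)
  'e': [2/5 + 3/5*2/5, 2/5 + 3/5*1/1) = [16/25, 1/1)
  emit 'c', narrow to [23/50, 13/25)
Step 3: interval [23/50, 13/25), width = 13/25 - 23/50 = 3/50
  'b': [23/50 + 3/50*0/1, 23/50 + 3/50*1/10) = [23/50, 233/500)
  'c': [23/50 + 3/50*1/10, 23/50 + 3/50*1/5) = [233/500, 59/125)
  'd': [23/50 + 3/50*1/5, 23/50 + 3/50*2/5) = [59/125, 121/250) <- contains code 2369/5000
  'e': [23/50 + 3/50*2/5, 23/50 + 3/50*1/1) = [121/250, 13/25)
  emit 'd', narrow to [59/125, 121/250)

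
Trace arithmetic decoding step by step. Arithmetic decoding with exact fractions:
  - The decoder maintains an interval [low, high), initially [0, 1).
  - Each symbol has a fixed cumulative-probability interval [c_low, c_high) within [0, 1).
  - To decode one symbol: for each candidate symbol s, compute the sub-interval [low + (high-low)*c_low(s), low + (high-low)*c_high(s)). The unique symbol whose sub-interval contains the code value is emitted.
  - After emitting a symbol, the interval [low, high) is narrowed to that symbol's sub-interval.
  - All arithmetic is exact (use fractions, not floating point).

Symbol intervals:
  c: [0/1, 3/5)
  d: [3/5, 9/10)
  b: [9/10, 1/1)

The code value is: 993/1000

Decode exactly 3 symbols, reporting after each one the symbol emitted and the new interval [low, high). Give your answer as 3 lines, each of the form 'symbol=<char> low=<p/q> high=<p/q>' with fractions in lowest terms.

Step 1: interval [0/1, 1/1), width = 1/1 - 0/1 = 1/1
  'c': [0/1 + 1/1*0/1, 0/1 + 1/1*3/5) = [0/1, 3/5)
  'd': [0/1 + 1/1*3/5, 0/1 + 1/1*9/10) = [3/5, 9/10)
  'b': [0/1 + 1/1*9/10, 0/1 + 1/1*1/1) = [9/10, 1/1) <- contains code 993/1000
  emit 'b', narrow to [9/10, 1/1)
Step 2: interval [9/10, 1/1), width = 1/1 - 9/10 = 1/10
  'c': [9/10 + 1/10*0/1, 9/10 + 1/10*3/5) = [9/10, 24/25)
  'd': [9/10 + 1/10*3/5, 9/10 + 1/10*9/10) = [24/25, 99/100)
  'b': [9/10 + 1/10*9/10, 9/10 + 1/10*1/1) = [99/100, 1/1) <- contains code 993/1000
  emit 'b', narrow to [99/100, 1/1)
Step 3: interval [99/100, 1/1), width = 1/1 - 99/100 = 1/100
  'c': [99/100 + 1/100*0/1, 99/100 + 1/100*3/5) = [99/100, 249/250) <- contains code 993/1000
  'd': [99/100 + 1/100*3/5, 99/100 + 1/100*9/10) = [249/250, 999/1000)
  'b': [99/100 + 1/100*9/10, 99/100 + 1/100*1/1) = [999/1000, 1/1)
  emit 'c', narrow to [99/100, 249/250)

Answer: symbol=b low=9/10 high=1/1
symbol=b low=99/100 high=1/1
symbol=c low=99/100 high=249/250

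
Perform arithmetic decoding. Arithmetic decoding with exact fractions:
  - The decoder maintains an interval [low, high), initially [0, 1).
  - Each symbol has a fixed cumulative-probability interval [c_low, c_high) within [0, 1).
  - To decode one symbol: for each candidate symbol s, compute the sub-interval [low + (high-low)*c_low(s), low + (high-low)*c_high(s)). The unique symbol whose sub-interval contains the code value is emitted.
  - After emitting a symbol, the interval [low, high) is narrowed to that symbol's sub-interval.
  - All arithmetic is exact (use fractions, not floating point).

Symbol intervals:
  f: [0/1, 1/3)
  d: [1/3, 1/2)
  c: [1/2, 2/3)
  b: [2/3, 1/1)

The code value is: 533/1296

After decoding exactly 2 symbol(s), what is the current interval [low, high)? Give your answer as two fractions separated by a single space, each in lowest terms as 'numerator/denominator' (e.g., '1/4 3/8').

Answer: 7/18 5/12

Derivation:
Step 1: interval [0/1, 1/1), width = 1/1 - 0/1 = 1/1
  'f': [0/1 + 1/1*0/1, 0/1 + 1/1*1/3) = [0/1, 1/3)
  'd': [0/1 + 1/1*1/3, 0/1 + 1/1*1/2) = [1/3, 1/2) <- contains code 533/1296
  'c': [0/1 + 1/1*1/2, 0/1 + 1/1*2/3) = [1/2, 2/3)
  'b': [0/1 + 1/1*2/3, 0/1 + 1/1*1/1) = [2/3, 1/1)
  emit 'd', narrow to [1/3, 1/2)
Step 2: interval [1/3, 1/2), width = 1/2 - 1/3 = 1/6
  'f': [1/3 + 1/6*0/1, 1/3 + 1/6*1/3) = [1/3, 7/18)
  'd': [1/3 + 1/6*1/3, 1/3 + 1/6*1/2) = [7/18, 5/12) <- contains code 533/1296
  'c': [1/3 + 1/6*1/2, 1/3 + 1/6*2/3) = [5/12, 4/9)
  'b': [1/3 + 1/6*2/3, 1/3 + 1/6*1/1) = [4/9, 1/2)
  emit 'd', narrow to [7/18, 5/12)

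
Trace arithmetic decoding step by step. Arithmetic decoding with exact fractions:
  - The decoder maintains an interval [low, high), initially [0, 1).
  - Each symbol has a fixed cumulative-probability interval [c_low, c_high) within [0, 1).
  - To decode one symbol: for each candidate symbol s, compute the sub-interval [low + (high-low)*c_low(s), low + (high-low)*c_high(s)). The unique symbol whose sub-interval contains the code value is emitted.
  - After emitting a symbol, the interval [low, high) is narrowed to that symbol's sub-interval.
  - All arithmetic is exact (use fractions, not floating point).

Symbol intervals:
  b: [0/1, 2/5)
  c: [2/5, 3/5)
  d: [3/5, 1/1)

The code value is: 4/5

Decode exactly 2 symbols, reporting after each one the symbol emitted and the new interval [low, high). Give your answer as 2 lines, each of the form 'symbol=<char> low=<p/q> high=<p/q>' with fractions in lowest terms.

Answer: symbol=d low=3/5 high=1/1
symbol=c low=19/25 high=21/25

Derivation:
Step 1: interval [0/1, 1/1), width = 1/1 - 0/1 = 1/1
  'b': [0/1 + 1/1*0/1, 0/1 + 1/1*2/5) = [0/1, 2/5)
  'c': [0/1 + 1/1*2/5, 0/1 + 1/1*3/5) = [2/5, 3/5)
  'd': [0/1 + 1/1*3/5, 0/1 + 1/1*1/1) = [3/5, 1/1) <- contains code 4/5
  emit 'd', narrow to [3/5, 1/1)
Step 2: interval [3/5, 1/1), width = 1/1 - 3/5 = 2/5
  'b': [3/5 + 2/5*0/1, 3/5 + 2/5*2/5) = [3/5, 19/25)
  'c': [3/5 + 2/5*2/5, 3/5 + 2/5*3/5) = [19/25, 21/25) <- contains code 4/5
  'd': [3/5 + 2/5*3/5, 3/5 + 2/5*1/1) = [21/25, 1/1)
  emit 'c', narrow to [19/25, 21/25)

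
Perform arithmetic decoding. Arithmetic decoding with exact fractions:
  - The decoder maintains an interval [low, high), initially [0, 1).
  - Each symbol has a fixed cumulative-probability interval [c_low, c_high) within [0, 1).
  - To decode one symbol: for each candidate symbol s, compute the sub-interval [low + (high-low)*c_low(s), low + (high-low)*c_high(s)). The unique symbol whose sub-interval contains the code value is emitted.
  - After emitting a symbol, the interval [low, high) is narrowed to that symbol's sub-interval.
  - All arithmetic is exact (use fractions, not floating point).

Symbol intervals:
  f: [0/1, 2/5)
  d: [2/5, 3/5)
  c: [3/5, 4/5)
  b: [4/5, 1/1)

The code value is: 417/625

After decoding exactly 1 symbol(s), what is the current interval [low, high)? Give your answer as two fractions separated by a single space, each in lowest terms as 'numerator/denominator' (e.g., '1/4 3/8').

Answer: 3/5 4/5

Derivation:
Step 1: interval [0/1, 1/1), width = 1/1 - 0/1 = 1/1
  'f': [0/1 + 1/1*0/1, 0/1 + 1/1*2/5) = [0/1, 2/5)
  'd': [0/1 + 1/1*2/5, 0/1 + 1/1*3/5) = [2/5, 3/5)
  'c': [0/1 + 1/1*3/5, 0/1 + 1/1*4/5) = [3/5, 4/5) <- contains code 417/625
  'b': [0/1 + 1/1*4/5, 0/1 + 1/1*1/1) = [4/5, 1/1)
  emit 'c', narrow to [3/5, 4/5)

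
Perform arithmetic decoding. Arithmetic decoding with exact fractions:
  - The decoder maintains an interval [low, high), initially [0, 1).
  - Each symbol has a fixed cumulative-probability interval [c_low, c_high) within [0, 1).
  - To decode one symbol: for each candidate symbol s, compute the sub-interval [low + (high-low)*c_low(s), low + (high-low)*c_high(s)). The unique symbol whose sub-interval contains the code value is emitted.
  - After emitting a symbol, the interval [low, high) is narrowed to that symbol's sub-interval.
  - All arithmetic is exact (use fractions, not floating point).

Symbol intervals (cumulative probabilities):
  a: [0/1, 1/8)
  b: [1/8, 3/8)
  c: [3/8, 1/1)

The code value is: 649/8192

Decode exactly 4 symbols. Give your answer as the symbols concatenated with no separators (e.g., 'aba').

Step 1: interval [0/1, 1/1), width = 1/1 - 0/1 = 1/1
  'a': [0/1 + 1/1*0/1, 0/1 + 1/1*1/8) = [0/1, 1/8) <- contains code 649/8192
  'b': [0/1 + 1/1*1/8, 0/1 + 1/1*3/8) = [1/8, 3/8)
  'c': [0/1 + 1/1*3/8, 0/1 + 1/1*1/1) = [3/8, 1/1)
  emit 'a', narrow to [0/1, 1/8)
Step 2: interval [0/1, 1/8), width = 1/8 - 0/1 = 1/8
  'a': [0/1 + 1/8*0/1, 0/1 + 1/8*1/8) = [0/1, 1/64)
  'b': [0/1 + 1/8*1/8, 0/1 + 1/8*3/8) = [1/64, 3/64)
  'c': [0/1 + 1/8*3/8, 0/1 + 1/8*1/1) = [3/64, 1/8) <- contains code 649/8192
  emit 'c', narrow to [3/64, 1/8)
Step 3: interval [3/64, 1/8), width = 1/8 - 3/64 = 5/64
  'a': [3/64 + 5/64*0/1, 3/64 + 5/64*1/8) = [3/64, 29/512)
  'b': [3/64 + 5/64*1/8, 3/64 + 5/64*3/8) = [29/512, 39/512)
  'c': [3/64 + 5/64*3/8, 3/64 + 5/64*1/1) = [39/512, 1/8) <- contains code 649/8192
  emit 'c', narrow to [39/512, 1/8)
Step 4: interval [39/512, 1/8), width = 1/8 - 39/512 = 25/512
  'a': [39/512 + 25/512*0/1, 39/512 + 25/512*1/8) = [39/512, 337/4096) <- contains code 649/8192
  'b': [39/512 + 25/512*1/8, 39/512 + 25/512*3/8) = [337/4096, 387/4096)
  'c': [39/512 + 25/512*3/8, 39/512 + 25/512*1/1) = [387/4096, 1/8)
  emit 'a', narrow to [39/512, 337/4096)

Answer: acca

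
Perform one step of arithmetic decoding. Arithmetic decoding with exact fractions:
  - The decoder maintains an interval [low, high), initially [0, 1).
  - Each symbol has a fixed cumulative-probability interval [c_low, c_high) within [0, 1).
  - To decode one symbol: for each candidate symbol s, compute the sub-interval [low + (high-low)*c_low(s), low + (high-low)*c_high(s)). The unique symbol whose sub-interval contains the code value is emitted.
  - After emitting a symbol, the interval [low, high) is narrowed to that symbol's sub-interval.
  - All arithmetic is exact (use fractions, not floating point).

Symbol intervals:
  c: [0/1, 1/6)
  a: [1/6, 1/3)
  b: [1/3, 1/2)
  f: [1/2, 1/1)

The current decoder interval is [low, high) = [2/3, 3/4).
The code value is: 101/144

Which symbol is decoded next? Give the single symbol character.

Answer: b

Derivation:
Interval width = high − low = 3/4 − 2/3 = 1/12
Scaled code = (code − low) / width = (101/144 − 2/3) / 1/12 = 5/12
  c: [0/1, 1/6) 
  a: [1/6, 1/3) 
  b: [1/3, 1/2) ← scaled code falls here ✓
  f: [1/2, 1/1) 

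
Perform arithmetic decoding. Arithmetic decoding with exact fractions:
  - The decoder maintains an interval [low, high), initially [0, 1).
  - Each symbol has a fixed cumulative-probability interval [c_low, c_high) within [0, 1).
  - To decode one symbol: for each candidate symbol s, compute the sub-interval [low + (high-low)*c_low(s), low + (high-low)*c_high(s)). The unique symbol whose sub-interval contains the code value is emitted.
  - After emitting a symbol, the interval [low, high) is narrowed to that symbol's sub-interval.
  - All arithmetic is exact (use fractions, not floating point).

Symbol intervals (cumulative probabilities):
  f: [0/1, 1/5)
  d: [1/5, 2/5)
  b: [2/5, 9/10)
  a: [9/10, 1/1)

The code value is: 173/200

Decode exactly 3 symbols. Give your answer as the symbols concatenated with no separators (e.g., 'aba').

Step 1: interval [0/1, 1/1), width = 1/1 - 0/1 = 1/1
  'f': [0/1 + 1/1*0/1, 0/1 + 1/1*1/5) = [0/1, 1/5)
  'd': [0/1 + 1/1*1/5, 0/1 + 1/1*2/5) = [1/5, 2/5)
  'b': [0/1 + 1/1*2/5, 0/1 + 1/1*9/10) = [2/5, 9/10) <- contains code 173/200
  'a': [0/1 + 1/1*9/10, 0/1 + 1/1*1/1) = [9/10, 1/1)
  emit 'b', narrow to [2/5, 9/10)
Step 2: interval [2/5, 9/10), width = 9/10 - 2/5 = 1/2
  'f': [2/5 + 1/2*0/1, 2/5 + 1/2*1/5) = [2/5, 1/2)
  'd': [2/5 + 1/2*1/5, 2/5 + 1/2*2/5) = [1/2, 3/5)
  'b': [2/5 + 1/2*2/5, 2/5 + 1/2*9/10) = [3/5, 17/20)
  'a': [2/5 + 1/2*9/10, 2/5 + 1/2*1/1) = [17/20, 9/10) <- contains code 173/200
  emit 'a', narrow to [17/20, 9/10)
Step 3: interval [17/20, 9/10), width = 9/10 - 17/20 = 1/20
  'f': [17/20 + 1/20*0/1, 17/20 + 1/20*1/5) = [17/20, 43/50)
  'd': [17/20 + 1/20*1/5, 17/20 + 1/20*2/5) = [43/50, 87/100) <- contains code 173/200
  'b': [17/20 + 1/20*2/5, 17/20 + 1/20*9/10) = [87/100, 179/200)
  'a': [17/20 + 1/20*9/10, 17/20 + 1/20*1/1) = [179/200, 9/10)
  emit 'd', narrow to [43/50, 87/100)

Answer: bad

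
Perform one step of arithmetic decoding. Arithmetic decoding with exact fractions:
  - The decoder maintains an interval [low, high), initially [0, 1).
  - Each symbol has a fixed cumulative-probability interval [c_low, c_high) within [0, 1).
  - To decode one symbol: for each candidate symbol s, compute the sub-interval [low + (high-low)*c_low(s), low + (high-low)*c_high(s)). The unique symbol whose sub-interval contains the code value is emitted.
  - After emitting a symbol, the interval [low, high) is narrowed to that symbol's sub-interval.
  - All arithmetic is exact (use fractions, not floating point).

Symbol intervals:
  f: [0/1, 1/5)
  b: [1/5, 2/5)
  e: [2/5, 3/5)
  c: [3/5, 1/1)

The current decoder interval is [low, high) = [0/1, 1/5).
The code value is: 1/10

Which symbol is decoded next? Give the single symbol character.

Answer: e

Derivation:
Interval width = high − low = 1/5 − 0/1 = 1/5
Scaled code = (code − low) / width = (1/10 − 0/1) / 1/5 = 1/2
  f: [0/1, 1/5) 
  b: [1/5, 2/5) 
  e: [2/5, 3/5) ← scaled code falls here ✓
  c: [3/5, 1/1) 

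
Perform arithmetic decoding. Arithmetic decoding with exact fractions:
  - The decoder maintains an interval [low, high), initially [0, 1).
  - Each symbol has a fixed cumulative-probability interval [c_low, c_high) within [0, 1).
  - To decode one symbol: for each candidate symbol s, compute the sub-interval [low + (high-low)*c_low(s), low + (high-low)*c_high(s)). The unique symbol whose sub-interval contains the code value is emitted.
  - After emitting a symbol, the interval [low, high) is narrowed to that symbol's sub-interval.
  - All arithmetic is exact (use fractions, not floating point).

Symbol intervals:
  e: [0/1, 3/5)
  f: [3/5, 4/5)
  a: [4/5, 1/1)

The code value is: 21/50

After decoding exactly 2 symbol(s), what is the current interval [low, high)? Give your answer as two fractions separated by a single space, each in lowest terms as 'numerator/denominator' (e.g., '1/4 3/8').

Answer: 9/25 12/25

Derivation:
Step 1: interval [0/1, 1/1), width = 1/1 - 0/1 = 1/1
  'e': [0/1 + 1/1*0/1, 0/1 + 1/1*3/5) = [0/1, 3/5) <- contains code 21/50
  'f': [0/1 + 1/1*3/5, 0/1 + 1/1*4/5) = [3/5, 4/5)
  'a': [0/1 + 1/1*4/5, 0/1 + 1/1*1/1) = [4/5, 1/1)
  emit 'e', narrow to [0/1, 3/5)
Step 2: interval [0/1, 3/5), width = 3/5 - 0/1 = 3/5
  'e': [0/1 + 3/5*0/1, 0/1 + 3/5*3/5) = [0/1, 9/25)
  'f': [0/1 + 3/5*3/5, 0/1 + 3/5*4/5) = [9/25, 12/25) <- contains code 21/50
  'a': [0/1 + 3/5*4/5, 0/1 + 3/5*1/1) = [12/25, 3/5)
  emit 'f', narrow to [9/25, 12/25)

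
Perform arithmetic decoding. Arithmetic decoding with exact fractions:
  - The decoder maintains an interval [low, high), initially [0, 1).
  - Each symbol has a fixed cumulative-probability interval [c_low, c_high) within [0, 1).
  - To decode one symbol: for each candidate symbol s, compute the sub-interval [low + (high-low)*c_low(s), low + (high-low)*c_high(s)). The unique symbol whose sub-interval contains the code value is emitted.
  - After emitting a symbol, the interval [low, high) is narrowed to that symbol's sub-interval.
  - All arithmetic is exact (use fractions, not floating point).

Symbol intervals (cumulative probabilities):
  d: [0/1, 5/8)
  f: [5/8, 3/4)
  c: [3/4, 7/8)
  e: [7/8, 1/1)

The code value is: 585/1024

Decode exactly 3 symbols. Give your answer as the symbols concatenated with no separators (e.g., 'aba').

Step 1: interval [0/1, 1/1), width = 1/1 - 0/1 = 1/1
  'd': [0/1 + 1/1*0/1, 0/1 + 1/1*5/8) = [0/1, 5/8) <- contains code 585/1024
  'f': [0/1 + 1/1*5/8, 0/1 + 1/1*3/4) = [5/8, 3/4)
  'c': [0/1 + 1/1*3/4, 0/1 + 1/1*7/8) = [3/4, 7/8)
  'e': [0/1 + 1/1*7/8, 0/1 + 1/1*1/1) = [7/8, 1/1)
  emit 'd', narrow to [0/1, 5/8)
Step 2: interval [0/1, 5/8), width = 5/8 - 0/1 = 5/8
  'd': [0/1 + 5/8*0/1, 0/1 + 5/8*5/8) = [0/1, 25/64)
  'f': [0/1 + 5/8*5/8, 0/1 + 5/8*3/4) = [25/64, 15/32)
  'c': [0/1 + 5/8*3/4, 0/1 + 5/8*7/8) = [15/32, 35/64)
  'e': [0/1 + 5/8*7/8, 0/1 + 5/8*1/1) = [35/64, 5/8) <- contains code 585/1024
  emit 'e', narrow to [35/64, 5/8)
Step 3: interval [35/64, 5/8), width = 5/8 - 35/64 = 5/64
  'd': [35/64 + 5/64*0/1, 35/64 + 5/64*5/8) = [35/64, 305/512) <- contains code 585/1024
  'f': [35/64 + 5/64*5/8, 35/64 + 5/64*3/4) = [305/512, 155/256)
  'c': [35/64 + 5/64*3/4, 35/64 + 5/64*7/8) = [155/256, 315/512)
  'e': [35/64 + 5/64*7/8, 35/64 + 5/64*1/1) = [315/512, 5/8)
  emit 'd', narrow to [35/64, 305/512)

Answer: ded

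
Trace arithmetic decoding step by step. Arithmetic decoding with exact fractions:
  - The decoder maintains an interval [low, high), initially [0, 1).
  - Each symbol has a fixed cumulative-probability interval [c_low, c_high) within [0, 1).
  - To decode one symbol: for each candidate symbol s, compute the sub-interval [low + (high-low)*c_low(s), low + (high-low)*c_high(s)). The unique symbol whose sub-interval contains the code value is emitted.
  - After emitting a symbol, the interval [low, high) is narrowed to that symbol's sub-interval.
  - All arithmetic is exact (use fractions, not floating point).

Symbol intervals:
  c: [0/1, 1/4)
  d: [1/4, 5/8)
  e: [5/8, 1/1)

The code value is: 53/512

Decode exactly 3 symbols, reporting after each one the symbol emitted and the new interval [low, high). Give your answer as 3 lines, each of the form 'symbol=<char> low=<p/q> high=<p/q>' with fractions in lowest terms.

Step 1: interval [0/1, 1/1), width = 1/1 - 0/1 = 1/1
  'c': [0/1 + 1/1*0/1, 0/1 + 1/1*1/4) = [0/1, 1/4) <- contains code 53/512
  'd': [0/1 + 1/1*1/4, 0/1 + 1/1*5/8) = [1/4, 5/8)
  'e': [0/1 + 1/1*5/8, 0/1 + 1/1*1/1) = [5/8, 1/1)
  emit 'c', narrow to [0/1, 1/4)
Step 2: interval [0/1, 1/4), width = 1/4 - 0/1 = 1/4
  'c': [0/1 + 1/4*0/1, 0/1 + 1/4*1/4) = [0/1, 1/16)
  'd': [0/1 + 1/4*1/4, 0/1 + 1/4*5/8) = [1/16, 5/32) <- contains code 53/512
  'e': [0/1 + 1/4*5/8, 0/1 + 1/4*1/1) = [5/32, 1/4)
  emit 'd', narrow to [1/16, 5/32)
Step 3: interval [1/16, 5/32), width = 5/32 - 1/16 = 3/32
  'c': [1/16 + 3/32*0/1, 1/16 + 3/32*1/4) = [1/16, 11/128)
  'd': [1/16 + 3/32*1/4, 1/16 + 3/32*5/8) = [11/128, 31/256) <- contains code 53/512
  'e': [1/16 + 3/32*5/8, 1/16 + 3/32*1/1) = [31/256, 5/32)
  emit 'd', narrow to [11/128, 31/256)

Answer: symbol=c low=0/1 high=1/4
symbol=d low=1/16 high=5/32
symbol=d low=11/128 high=31/256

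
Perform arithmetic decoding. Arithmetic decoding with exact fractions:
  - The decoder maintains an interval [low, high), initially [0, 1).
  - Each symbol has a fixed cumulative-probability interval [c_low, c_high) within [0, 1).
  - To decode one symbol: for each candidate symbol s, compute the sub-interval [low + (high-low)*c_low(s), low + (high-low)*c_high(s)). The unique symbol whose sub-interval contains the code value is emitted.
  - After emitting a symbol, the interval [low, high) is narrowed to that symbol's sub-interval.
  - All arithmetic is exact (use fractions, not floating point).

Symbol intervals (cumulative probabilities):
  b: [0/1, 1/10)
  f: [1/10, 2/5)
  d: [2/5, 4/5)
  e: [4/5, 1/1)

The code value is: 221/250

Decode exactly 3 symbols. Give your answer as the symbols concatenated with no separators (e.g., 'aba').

Answer: edb

Derivation:
Step 1: interval [0/1, 1/1), width = 1/1 - 0/1 = 1/1
  'b': [0/1 + 1/1*0/1, 0/1 + 1/1*1/10) = [0/1, 1/10)
  'f': [0/1 + 1/1*1/10, 0/1 + 1/1*2/5) = [1/10, 2/5)
  'd': [0/1 + 1/1*2/5, 0/1 + 1/1*4/5) = [2/5, 4/5)
  'e': [0/1 + 1/1*4/5, 0/1 + 1/1*1/1) = [4/5, 1/1) <- contains code 221/250
  emit 'e', narrow to [4/5, 1/1)
Step 2: interval [4/5, 1/1), width = 1/1 - 4/5 = 1/5
  'b': [4/5 + 1/5*0/1, 4/5 + 1/5*1/10) = [4/5, 41/50)
  'f': [4/5 + 1/5*1/10, 4/5 + 1/5*2/5) = [41/50, 22/25)
  'd': [4/5 + 1/5*2/5, 4/5 + 1/5*4/5) = [22/25, 24/25) <- contains code 221/250
  'e': [4/5 + 1/5*4/5, 4/5 + 1/5*1/1) = [24/25, 1/1)
  emit 'd', narrow to [22/25, 24/25)
Step 3: interval [22/25, 24/25), width = 24/25 - 22/25 = 2/25
  'b': [22/25 + 2/25*0/1, 22/25 + 2/25*1/10) = [22/25, 111/125) <- contains code 221/250
  'f': [22/25 + 2/25*1/10, 22/25 + 2/25*2/5) = [111/125, 114/125)
  'd': [22/25 + 2/25*2/5, 22/25 + 2/25*4/5) = [114/125, 118/125)
  'e': [22/25 + 2/25*4/5, 22/25 + 2/25*1/1) = [118/125, 24/25)
  emit 'b', narrow to [22/25, 111/125)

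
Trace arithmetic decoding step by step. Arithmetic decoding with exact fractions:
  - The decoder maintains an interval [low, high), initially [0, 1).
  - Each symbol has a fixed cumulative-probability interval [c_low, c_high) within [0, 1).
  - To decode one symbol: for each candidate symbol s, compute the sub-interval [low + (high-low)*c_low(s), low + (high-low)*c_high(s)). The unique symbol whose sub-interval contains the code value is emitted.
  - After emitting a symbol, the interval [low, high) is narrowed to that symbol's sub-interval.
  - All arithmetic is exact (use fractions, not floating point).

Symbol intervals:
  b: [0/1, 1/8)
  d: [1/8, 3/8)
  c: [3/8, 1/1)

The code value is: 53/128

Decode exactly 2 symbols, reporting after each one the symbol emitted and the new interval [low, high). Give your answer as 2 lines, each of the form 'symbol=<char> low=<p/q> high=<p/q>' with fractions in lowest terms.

Step 1: interval [0/1, 1/1), width = 1/1 - 0/1 = 1/1
  'b': [0/1 + 1/1*0/1, 0/1 + 1/1*1/8) = [0/1, 1/8)
  'd': [0/1 + 1/1*1/8, 0/1 + 1/1*3/8) = [1/8, 3/8)
  'c': [0/1 + 1/1*3/8, 0/1 + 1/1*1/1) = [3/8, 1/1) <- contains code 53/128
  emit 'c', narrow to [3/8, 1/1)
Step 2: interval [3/8, 1/1), width = 1/1 - 3/8 = 5/8
  'b': [3/8 + 5/8*0/1, 3/8 + 5/8*1/8) = [3/8, 29/64) <- contains code 53/128
  'd': [3/8 + 5/8*1/8, 3/8 + 5/8*3/8) = [29/64, 39/64)
  'c': [3/8 + 5/8*3/8, 3/8 + 5/8*1/1) = [39/64, 1/1)
  emit 'b', narrow to [3/8, 29/64)

Answer: symbol=c low=3/8 high=1/1
symbol=b low=3/8 high=29/64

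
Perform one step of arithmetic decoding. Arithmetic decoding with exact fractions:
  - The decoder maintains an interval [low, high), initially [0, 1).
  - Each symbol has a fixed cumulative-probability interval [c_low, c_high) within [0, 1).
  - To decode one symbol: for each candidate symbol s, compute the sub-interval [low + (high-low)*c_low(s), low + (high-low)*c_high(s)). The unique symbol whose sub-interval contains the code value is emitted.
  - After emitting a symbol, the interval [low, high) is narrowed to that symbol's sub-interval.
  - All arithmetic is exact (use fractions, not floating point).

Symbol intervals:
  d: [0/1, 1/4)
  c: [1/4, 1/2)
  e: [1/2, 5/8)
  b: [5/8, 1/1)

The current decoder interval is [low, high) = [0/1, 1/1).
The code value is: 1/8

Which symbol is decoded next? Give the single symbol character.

Answer: d

Derivation:
Interval width = high − low = 1/1 − 0/1 = 1/1
Scaled code = (code − low) / width = (1/8 − 0/1) / 1/1 = 1/8
  d: [0/1, 1/4) ← scaled code falls here ✓
  c: [1/4, 1/2) 
  e: [1/2, 5/8) 
  b: [5/8, 1/1) 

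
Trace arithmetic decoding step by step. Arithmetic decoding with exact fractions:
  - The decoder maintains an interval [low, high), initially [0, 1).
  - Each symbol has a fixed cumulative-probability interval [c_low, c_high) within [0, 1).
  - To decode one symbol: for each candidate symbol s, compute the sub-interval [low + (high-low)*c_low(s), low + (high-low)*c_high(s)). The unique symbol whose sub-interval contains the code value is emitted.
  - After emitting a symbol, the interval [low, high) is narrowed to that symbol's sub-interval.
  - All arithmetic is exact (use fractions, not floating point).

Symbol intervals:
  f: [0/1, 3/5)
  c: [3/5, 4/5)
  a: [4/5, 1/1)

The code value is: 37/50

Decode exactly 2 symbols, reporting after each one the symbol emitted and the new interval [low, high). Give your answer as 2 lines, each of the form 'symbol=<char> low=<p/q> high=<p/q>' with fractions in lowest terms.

Answer: symbol=c low=3/5 high=4/5
symbol=c low=18/25 high=19/25

Derivation:
Step 1: interval [0/1, 1/1), width = 1/1 - 0/1 = 1/1
  'f': [0/1 + 1/1*0/1, 0/1 + 1/1*3/5) = [0/1, 3/5)
  'c': [0/1 + 1/1*3/5, 0/1 + 1/1*4/5) = [3/5, 4/5) <- contains code 37/50
  'a': [0/1 + 1/1*4/5, 0/1 + 1/1*1/1) = [4/5, 1/1)
  emit 'c', narrow to [3/5, 4/5)
Step 2: interval [3/5, 4/5), width = 4/5 - 3/5 = 1/5
  'f': [3/5 + 1/5*0/1, 3/5 + 1/5*3/5) = [3/5, 18/25)
  'c': [3/5 + 1/5*3/5, 3/5 + 1/5*4/5) = [18/25, 19/25) <- contains code 37/50
  'a': [3/5 + 1/5*4/5, 3/5 + 1/5*1/1) = [19/25, 4/5)
  emit 'c', narrow to [18/25, 19/25)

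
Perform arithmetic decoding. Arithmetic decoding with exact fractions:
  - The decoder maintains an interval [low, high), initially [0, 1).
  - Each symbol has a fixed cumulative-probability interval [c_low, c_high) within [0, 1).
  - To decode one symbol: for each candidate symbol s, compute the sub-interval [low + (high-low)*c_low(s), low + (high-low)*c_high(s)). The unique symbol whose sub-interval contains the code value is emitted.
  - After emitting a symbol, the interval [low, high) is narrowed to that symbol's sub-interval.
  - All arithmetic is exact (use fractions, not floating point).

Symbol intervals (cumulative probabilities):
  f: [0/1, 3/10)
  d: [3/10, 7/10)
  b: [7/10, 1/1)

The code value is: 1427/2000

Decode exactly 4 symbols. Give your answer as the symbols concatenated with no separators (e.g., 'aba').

Answer: bffd

Derivation:
Step 1: interval [0/1, 1/1), width = 1/1 - 0/1 = 1/1
  'f': [0/1 + 1/1*0/1, 0/1 + 1/1*3/10) = [0/1, 3/10)
  'd': [0/1 + 1/1*3/10, 0/1 + 1/1*7/10) = [3/10, 7/10)
  'b': [0/1 + 1/1*7/10, 0/1 + 1/1*1/1) = [7/10, 1/1) <- contains code 1427/2000
  emit 'b', narrow to [7/10, 1/1)
Step 2: interval [7/10, 1/1), width = 1/1 - 7/10 = 3/10
  'f': [7/10 + 3/10*0/1, 7/10 + 3/10*3/10) = [7/10, 79/100) <- contains code 1427/2000
  'd': [7/10 + 3/10*3/10, 7/10 + 3/10*7/10) = [79/100, 91/100)
  'b': [7/10 + 3/10*7/10, 7/10 + 3/10*1/1) = [91/100, 1/1)
  emit 'f', narrow to [7/10, 79/100)
Step 3: interval [7/10, 79/100), width = 79/100 - 7/10 = 9/100
  'f': [7/10 + 9/100*0/1, 7/10 + 9/100*3/10) = [7/10, 727/1000) <- contains code 1427/2000
  'd': [7/10 + 9/100*3/10, 7/10 + 9/100*7/10) = [727/1000, 763/1000)
  'b': [7/10 + 9/100*7/10, 7/10 + 9/100*1/1) = [763/1000, 79/100)
  emit 'f', narrow to [7/10, 727/1000)
Step 4: interval [7/10, 727/1000), width = 727/1000 - 7/10 = 27/1000
  'f': [7/10 + 27/1000*0/1, 7/10 + 27/1000*3/10) = [7/10, 7081/10000)
  'd': [7/10 + 27/1000*3/10, 7/10 + 27/1000*7/10) = [7081/10000, 7189/10000) <- contains code 1427/2000
  'b': [7/10 + 27/1000*7/10, 7/10 + 27/1000*1/1) = [7189/10000, 727/1000)
  emit 'd', narrow to [7081/10000, 7189/10000)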